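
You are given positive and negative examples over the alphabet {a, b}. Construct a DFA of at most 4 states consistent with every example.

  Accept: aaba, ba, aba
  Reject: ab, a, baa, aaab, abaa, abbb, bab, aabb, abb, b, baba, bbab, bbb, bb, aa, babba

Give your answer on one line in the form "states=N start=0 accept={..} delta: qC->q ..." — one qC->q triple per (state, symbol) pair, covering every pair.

Grow the machine one transition at a time. Run the examples from 0; the earliest place one falls off (shortest prefix, ties alphabetical) gets sent to the lowest-numbered state that keeps every Accept/Reject pair distinguishable — a pair clashes when both reach the same state with identical unread suffix — and to a fresh state only if none does.
a: 0a undefined. 0a->0: ok.
b: 0b undefined. 0b->0: no, aaba/ab meet in 0. Open state 1: 0b->1.
ba: 1a undefined. 1a->0: no, aaba/a meet in 0. 1a->1: no, aaba/ab meet in 1. Open state 2: 1a->2.
bb: 1b undefined. 1b->0: ok.
baa: 2a undefined. 2a->0: ok.
bab: 2b undefined. 2b->0: no, aaba/babba meet in 2. 2b->1: no, aaba/baba meet in 2. 2b->2: no, aaba/bab meet in 2. Open state 3: 2b->3.
baba: 3a undefined. 3a->0: ok.
babb: 3b undefined. 3b->0: ok.
All examples now run through 4 states with every (state, symbol) defined. Accept strings end in {2}, Reject strings end in {0,1,3}; accept={2}.

states=4 start=0 accept={2} delta: 0a->0 0b->1 1a->2 1b->0 2a->0 2b->3 3a->0 3b->0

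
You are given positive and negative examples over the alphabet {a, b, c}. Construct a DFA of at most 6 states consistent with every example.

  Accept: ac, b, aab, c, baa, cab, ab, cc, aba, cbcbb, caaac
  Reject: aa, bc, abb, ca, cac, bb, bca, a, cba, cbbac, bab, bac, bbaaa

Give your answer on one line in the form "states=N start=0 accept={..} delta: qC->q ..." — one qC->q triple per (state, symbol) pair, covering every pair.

Fold the examples into a partial DFA from state 0: repeatedly fix the first undefined (state, symbol) met by the shortest-then-alphabetical prefix, trying targets in increasing order and rejecting any under which an Accept and a Reject string meet in one state with the same remainder; add a state when all current targets are rejected. Accepting states are where Accept strings end.
a: 0a undefined. 0a->0: ok.
b: 0b undefined. 0b->0: no, ac/bc meet in 0 with "c" left. Open state 1: 0b->1.
c: 0c undefined. 0c->0: no, ac/aa meet in 0. 0c->1: no, cab/bab meet in 1 with "ab" left. Open state 2: 0c->2.
ba: 1a undefined. 1a->0: no, ac/bac meet in 2. 1a->1: ok.
bb: 1b undefined. 1b->0: ok.
bc: 1c undefined. 1c->0: ok.
ca: 2a undefined. 2a->0: no, ac/cac meet in 2. 2a->1: no, b/ca meet in 1. 2a->2: no, ac/ca meet in 2. Open state 3: 2a->3.
cb: 2b undefined. 2b->0: ok.
cc: 2c undefined. 2c->0: no, cc/aa meet in 0. 2c->1: ok.
caa: 3a undefined. 3a->0: ok.
cab: 3b undefined. 3b->0: no, cab/aa meet in 0. 3b->1: ok.
cac: 3c undefined. 3c->0: ok.
All examples now run through 4 states with every (state, symbol) defined. Accept strings end in {1,2}, Reject strings end in {0,3}; accept={1,2}.

states=4 start=0 accept={1,2} delta: 0a->0 0b->1 0c->2 1a->1 1b->0 1c->0 2a->3 2b->0 2c->1 3a->0 3b->1 3c->0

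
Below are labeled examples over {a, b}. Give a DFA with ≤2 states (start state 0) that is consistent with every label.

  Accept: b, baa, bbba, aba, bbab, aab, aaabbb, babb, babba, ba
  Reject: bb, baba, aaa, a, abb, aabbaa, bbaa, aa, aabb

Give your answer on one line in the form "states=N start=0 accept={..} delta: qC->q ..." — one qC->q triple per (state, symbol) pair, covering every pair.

State merging on the prefix tree: take the shortest (then alphabetical) example prefix whose next move is undefined and point that move at state 0, else 1, else 2, ...; a target is out if some Accept/Reject pair would then sit in one state with the same input left (inseparable). If every existing state is out, open a new one.
a: 0a undefined. 0a->0: ok.
b: 0b undefined. 0b->0: no, b/bb meet in 0. Open state 1: 0b->1.
ba: 1a undefined. 1a->0: no, baa/baba meet in 0. 1a->1: ok.
bb: 1b undefined. 1b->0: ok.
All examples now run through 2 states with every (state, symbol) defined. Accept strings end in {1}, Reject strings end in {0}; accept={1}.

states=2 start=0 accept={1} delta: 0a->0 0b->1 1a->1 1b->0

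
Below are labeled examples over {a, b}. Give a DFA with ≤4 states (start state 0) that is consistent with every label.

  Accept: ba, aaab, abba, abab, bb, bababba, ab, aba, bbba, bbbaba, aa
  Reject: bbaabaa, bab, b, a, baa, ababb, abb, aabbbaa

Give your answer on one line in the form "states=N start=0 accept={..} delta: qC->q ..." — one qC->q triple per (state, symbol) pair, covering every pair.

Grow the machine one transition at a time. Run the examples from 0; the earliest place one falls off (shortest prefix, ties alphabetical) gets sent to the lowest-numbered state that keeps every Accept/Reject pair distinguishable — a pair clashes when both reach the same state with identical unread suffix — and to a fresh state only if none does.
a: 0a undefined. 0a->0: no, aaab/b meet in 0 with "b" left. Open state 1: 0a->1.
b: 0b undefined. 0b->0: no, ba/a meet in 1. 0b->1: ok.
aa: 1a undefined. 1a->0: ok.
ab: 1b undefined. 1b->0: no, bababba/bbaabaa meet in 1. 1b->1: no, aaab/bbaabaa meet in 1. Open state 2: 1b->2.
aba: 2a undefined. 2a->0: no, aaab/ababb meet in 2. 2a->1: no, bababba/bbaabaa meet in 1. 2a->2: no, abab/abb meet in 2 with "b" left. Open state 3: 2a->3.
abb: 2b undefined. 2b->0: no, ba/abb meet in 0. 2b->1: ok.
abab: 3b undefined. 3b->0: ok.
bbaa: 3a undefined. 3a->0: ok.
All examples now run through 4 states with every (state, symbol) defined. Accept strings end in {0,2,3}, Reject strings end in {1}; accept={0,2,3}.

states=4 start=0 accept={0,2,3} delta: 0a->1 0b->1 1a->0 1b->2 2a->3 2b->1 3a->0 3b->0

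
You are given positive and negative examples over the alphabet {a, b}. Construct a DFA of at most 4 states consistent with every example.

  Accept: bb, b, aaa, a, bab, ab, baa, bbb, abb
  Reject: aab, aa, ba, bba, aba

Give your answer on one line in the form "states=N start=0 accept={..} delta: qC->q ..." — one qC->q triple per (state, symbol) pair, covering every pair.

Fold the examples into a partial DFA from state 0: repeatedly fix the first undefined (state, symbol) met by the shortest-then-alphabetical prefix, trying targets in increasing order and rejecting any under which an Accept and a Reject string meet in one state with the same remainder; add a state when all current targets are rejected. Accepting states are where Accept strings end.
a: 0a undefined. 0a->0: no, b/aab meet in 0 with "b" left. Open state 1: 0a->1.
b: 0b undefined. 0b->0: no, a/ba meet in 1. 0b->1: no, bab/aab meet in 1 with "ab" left. Open state 2: 0b->2.
aa: 1a undefined. 1a->0: no, b/aab meet in 2. 1a->1: no, aaa/aa meet in 1. 1a->2: no, bb/aab meet in 2 with "b" left. Open state 3: 1a->3.
ab: 1b undefined. 1b->0: no, a/aba meet in 1. 1b->1: ok.
ba: 2a undefined. 2a->0: ok.
bb: 2b undefined. 2b->0: no, bb/ba meet in 0. 2b->1: ok.
aaa: 3a undefined. 3a->0: no, aaa/ba meet in 0. 3a->1: ok.
aab: 3b undefined. 3b->0: ok.
All examples now run through 4 states with every (state, symbol) defined. Accept strings end in {1,2}, Reject strings end in {0,3}; accept={1,2}.

states=4 start=0 accept={1,2} delta: 0a->1 0b->2 1a->3 1b->1 2a->0 2b->1 3a->1 3b->0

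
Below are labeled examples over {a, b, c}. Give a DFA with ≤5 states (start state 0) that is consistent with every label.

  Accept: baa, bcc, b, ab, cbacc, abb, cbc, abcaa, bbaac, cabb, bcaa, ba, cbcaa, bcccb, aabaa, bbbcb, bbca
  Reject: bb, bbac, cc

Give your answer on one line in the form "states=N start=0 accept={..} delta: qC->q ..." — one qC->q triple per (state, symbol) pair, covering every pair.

states=4 start=0 accept={1,2} delta: 0a->1 0b->2 0c->0 1a->0 1b->1 1c->1 2a->2 2b->3 2c->1 3a->0 3b->0 3c->0

State merging on the prefix tree: take the shortest (then alphabetical) example prefix whose next move is undefined and point that move at state 0, else 1, else 2, ...; a target is out if some Accept/Reject pair would then sit in one state with the same input left (inseparable). If every existing state is out, open a new one.
a: 0a undefined. 0a->0: no, abb/bb meet in 0 with "bb" left. Open state 1: 0a->1.
b: 0b undefined. 0b->0: no, bcc/cc meet in 0 with "cc" left. 0b->1: no, ab/bb meet in 1 with "b" left. Open state 2: 0b->2.
c: 0c undefined. 0c->0: ok.
aa: 1a undefined. 1a->0: ok.
ab: 1b undefined. 1b->0: no, ab/cc meet in 0. 1b->1: ok.
ba: 2a undefined. 2a->0: no, cbacc/cc meet in 0. 2a->1: no, baa/cc meet in 0. 2a->2: ok.
bb: 2b undefined. 2b->0: no, bbaac/bb meet in 0. 2b->1: no, ab/bb meet in 1. 2b->2: no, baa/bb meet in 2. Open state 3: 2b->3.
bc: 2c undefined. 2c->0: no, bcc/cc meet in 0. 2c->1: ok.
abc: 1c undefined. 1c->0: no, bcc/cc meet in 0. 1c->1: ok.
bba: 3a undefined. 3a->0: ok.
bbb: 3b undefined. 3b->0: ok.
bbc: 3c undefined. 3c->0: ok.
All examples now run through 4 states with every (state, symbol) defined. Accept strings end in {1,2}, Reject strings end in {0,3}; accept={1,2}.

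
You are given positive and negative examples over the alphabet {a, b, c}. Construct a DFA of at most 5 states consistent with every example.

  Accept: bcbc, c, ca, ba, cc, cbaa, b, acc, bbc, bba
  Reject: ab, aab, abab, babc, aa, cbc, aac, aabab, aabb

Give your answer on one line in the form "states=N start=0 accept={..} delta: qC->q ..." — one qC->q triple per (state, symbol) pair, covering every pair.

State merging on the prefix tree: take the shortest (then alphabetical) example prefix whose next move is undefined and point that move at state 0, else 1, else 2, ...; a target is out if some Accept/Reject pair would then sit in one state with the same input left (inseparable). If every existing state is out, open a new one.
a: 0a undefined. 0a->0: no, c/aac meet in 0 with "c" left. Open state 1: 0a->1.
b: 0b undefined. 0b->0: no, bcbc/cbc meet in 0 with "cbc" left. 0b->1: no, ba/aa meet in 1 with "a" left. Open state 2: 0b->2.
c: 0c undefined. 0c->0: ok.
aa: 1a undefined. 1a->0: no, c/aa meet in 0. 1a->1: no, ca/aa meet in 1. 1a->2: no, b/aa meet in 2. Open state 3: 1a->3.
ab: 1b undefined. 1b->0: no, c/ab meet in 0. 1b->1: no, ca/ab meet in 1. 1b->2: no, b/ab meet in 2. 1b->3: ok.
ac: 1c undefined. 1c->0: ok.
ba: 2a undefined. 2a->0: ok.
bb: 2b undefined. 2b->0: ok.
bc: 2c undefined. 2c->0: no, bcbc/babc meet in 0. 2c->1: no, bcbc/aac meet in 3 with "c" left. 2c->2: no, b/babc meet in 2. 2c->3: ok.
aab: 3b undefined. 3b->0: no, bcbc/aab meet in 0. 3b->1: no, ca/aab meet in 1. 3b->2: no, bcbc/ab meet in 3. 3b->3: no, bcbc/aac meet in 3 with "c" left. Open state 4: 3b->4.
aac: 3c undefined. 3c->0: no, c/aac meet in 0. 3c->1: no, ca/aac meet in 1. 3c->2: no, b/aac meet in 2. 3c->3: ok.
aba: 3a undefined. 3a->0: no, b/abab meet in 2. 3a->1: ok.
aaba: 4a undefined. 4a->0: no, b/aabab meet in 2. 4a->1: ok.
aabb: 4b undefined. 4b->0: no, c/aabb meet in 0. 4b->1: no, ca/aabb meet in 1. 4b->2: no, b/aabb meet in 2. 4b->3: ok.
bcbc: 4c undefined. 4c->0: ok.
All examples now run through 5 states with every (state, symbol) defined. Accept strings end in {0,1,2}, Reject strings end in {3,4}; accept={0,1,2}.

states=5 start=0 accept={0,1,2} delta: 0a->1 0b->2 0c->0 1a->3 1b->3 1c->0 2a->0 2b->0 2c->3 3a->1 3b->4 3c->3 4a->1 4b->3 4c->0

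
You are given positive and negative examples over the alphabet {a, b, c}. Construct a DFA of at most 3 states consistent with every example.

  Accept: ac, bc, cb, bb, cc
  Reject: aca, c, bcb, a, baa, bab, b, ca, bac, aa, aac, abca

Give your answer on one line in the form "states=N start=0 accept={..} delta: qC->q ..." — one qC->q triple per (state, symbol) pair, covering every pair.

State merging on the prefix tree: take the shortest (then alphabetical) example prefix whose next move is undefined and point that move at state 0, else 1, else 2, ...; a target is out if some Accept/Reject pair would then sit in one state with the same input left (inseparable). If every existing state is out, open a new one.
a: 0a undefined. 0a->0: no, ac/c meet in 0 with "c" left. Open state 1: 0a->1.
b: 0b undefined. 0b->0: no, ac/bac meet in 1 with "c" left. 0b->1: ok.
c: 0c undefined. 0c->0: no, cb/a meet in 1. 0c->1: ok.
aa: 1a undefined. 1a->0: ok.
ab: 1b undefined. 1b->0: no, cb/ca meet in 0. 1b->1: no, cb/c meet in 1. Open state 2: 1b->2.
ac: 1c undefined. 1c->0: no, ac/ca meet in 0. 1c->1: no, ac/c meet in 1. 1c->2: ok.
abc: 2c undefined. 2c->0: ok.
aca: 2a undefined. 2a->0: ok.
bcb: 2b undefined. 2b->0: ok.
All examples now run through 3 states with every (state, symbol) defined. Accept strings end in {2}, Reject strings end in {0,1}; accept={2}.

states=3 start=0 accept={2} delta: 0a->1 0b->1 0c->1 1a->0 1b->2 1c->2 2a->0 2b->0 2c->0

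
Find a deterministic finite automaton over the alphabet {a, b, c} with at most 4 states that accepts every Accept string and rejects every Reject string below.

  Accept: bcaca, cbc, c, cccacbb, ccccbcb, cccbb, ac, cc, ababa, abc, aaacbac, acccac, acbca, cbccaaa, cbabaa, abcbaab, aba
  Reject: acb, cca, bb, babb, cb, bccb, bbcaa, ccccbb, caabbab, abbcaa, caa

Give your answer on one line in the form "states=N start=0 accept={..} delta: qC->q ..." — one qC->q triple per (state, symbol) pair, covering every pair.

Grow the machine one transition at a time. Run the examples from 0; the earliest place one falls off (shortest prefix, ties alphabetical) gets sent to the lowest-numbered state that keeps every Accept/Reject pair distinguishable — a pair clashes when both reach the same state with identical unread suffix — and to a fresh state only if none does.
a: 0a undefined. 0a->0: ok.
b: 0b undefined. 0b->0: no, ababa/bb meet in 0. Open state 1: 0b->1.
c: 0c undefined. 0c->0: no, c/cca meet in 0. 0c->1: ok.
ba: 1a undefined. 1a->0: no, ababa/caa meet in 0. 1a->1: no, c/caa meet in 1. Open state 2: 1a->2.
bb: 1b undefined. 1b->0: no, cbabaa/bbcaa meet in 2 with "a" left. 1b->1: no, c/acb meet in 1. 1b->2: no, aba/acb meet in 2. Open state 3: 1b->3.
bc: 1c undefined. 1c->0: no, cc/cca meet in 0. 1c->1: no, cccbb/ccccbb meet in 3 with "b" left. 1c->2: ok.
bab: 2b undefined. 2b->0: no, c/babb meet in 1. 2b->1: ok.
bbc: 3c undefined. 3c->0: no, cbc/bbcaa meet in 0. 3c->1: ok.
bca: 2a undefined. 2a->0: no, cbccaaa/cca meet in 0. 2a->1: no, bcaca/cca meet in 1. 2a->2: no, cc/cca meet in 2. 2a->3: ok.
bcc: 2c undefined. 2c->0: no, cbc/bccb meet in 1. 2c->1: ok.
cba: 3a undefined. 3a->0: no, cbabaa/acb meet in 3. 3a->1: ok.
caab: 3b undefined. 3b->0: no, cbc/caabbab meet in 1. 3b->1: ok.
All examples now run through 4 states with every (state, symbol) defined. Accept strings end in {1,2}, Reject strings end in {3}; accept={1,2}.

states=4 start=0 accept={1,2} delta: 0a->0 0b->1 0c->1 1a->2 1b->3 1c->2 2a->3 2b->1 2c->1 3a->1 3b->1 3c->1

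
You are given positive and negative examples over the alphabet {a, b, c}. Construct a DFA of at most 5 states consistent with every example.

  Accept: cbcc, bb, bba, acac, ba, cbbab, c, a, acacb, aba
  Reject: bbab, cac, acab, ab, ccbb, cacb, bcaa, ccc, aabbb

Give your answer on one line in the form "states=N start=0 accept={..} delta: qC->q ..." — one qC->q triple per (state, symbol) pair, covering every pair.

states=4 start=0 accept={0,1} delta: 0a->1 0b->0 0c->1 1a->2 1b->3 1c->2 2a->3 2b->1 2c->3 3a->0 3b->3 3c->0

Fold the examples into a partial DFA from state 0: repeatedly fix the first undefined (state, symbol) met by the shortest-then-alphabetical prefix, trying targets in increasing order and rejecting any under which an Accept and a Reject string meet in one state with the same remainder; add a state when all current targets are rejected. Accepting states are where Accept strings end.
a: 0a undefined. 0a->0: no, acac/cac meet in 0 with "cac" left. Open state 1: 0a->1.
b: 0b undefined. 0b->0: ok.
c: 0c undefined. 0c->0: no, cbcc/ccbb meet in 0. 0c->1: ok.
aa: 1a undefined. 1a->0: no, bb/aabbb meet in 0. 1a->1: no, bba/bcaa meet in 1. Open state 2: 1a->2.
ab: 1b undefined. 1b->0: no, bb/bbab meet in 0. 1b->1: no, cbcc/ccc meet in 1 with "cc" left. 1b->2: no, aba/bcaa meet in 2 with "a" left. Open state 3: 1b->3.
ac: 1c undefined. 1c->0: no, bb/ccbb meet in 0. 1c->1: no, bba/ccc meet in 1. 1c->2: ok.
aab: 2b undefined. 2b->0: no, bb/ccbb meet in 0. 2b->1: ok.
aba: 3a undefined. 3a->0: ok.
aca: 2a undefined. 2a->0: no, bb/acab meet in 0. 2a->1: no, bba/bcaa meet in 1. 2a->2: no, bba/acab meet in 1. 2a->3: ok.
cac: 2c undefined. 2c->0: no, bb/cac meet in 0. 2c->1: no, bba/cac meet in 1. 2c->2: no, bba/cacb meet in 1. 2c->3: ok.
cbb: 3b undefined. 3b->0: no, bb/acab meet in 0. 3b->1: no, bba/acab meet in 1. 3b->2: no, cbbab/acab meet in 2. 3b->3: ok.
cbc: 3c undefined. 3c->0: ok.
All examples now run through 4 states with every (state, symbol) defined. Accept strings end in {0,1}, Reject strings end in {3}; accept={0,1}.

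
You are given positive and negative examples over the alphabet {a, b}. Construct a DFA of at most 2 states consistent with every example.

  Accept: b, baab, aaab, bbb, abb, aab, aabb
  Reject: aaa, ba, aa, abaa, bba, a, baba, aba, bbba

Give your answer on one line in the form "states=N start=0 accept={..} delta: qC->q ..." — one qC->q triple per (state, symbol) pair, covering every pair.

states=2 start=0 accept={1} delta: 0a->0 0b->1 1a->0 1b->1

State merging on the prefix tree: take the shortest (then alphabetical) example prefix whose next move is undefined and point that move at state 0, else 1, else 2, ...; a target is out if some Accept/Reject pair would then sit in one state with the same input left (inseparable). If every existing state is out, open a new one.
a: 0a undefined. 0a->0: ok.
b: 0b undefined. 0b->0: no, b/aaa meet in 0. Open state 1: 0b->1.
ba: 1a undefined. 1a->0: ok.
bb: 1b undefined. 1b->0: no, abb/aaa meet in 0. 1b->1: ok.
All examples now run through 2 states with every (state, symbol) defined. Accept strings end in {1}, Reject strings end in {0}; accept={1}.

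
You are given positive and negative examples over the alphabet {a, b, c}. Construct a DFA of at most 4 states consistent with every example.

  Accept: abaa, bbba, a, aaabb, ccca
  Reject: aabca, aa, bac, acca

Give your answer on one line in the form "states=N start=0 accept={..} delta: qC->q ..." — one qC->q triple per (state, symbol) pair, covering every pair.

states=3 start=0 accept={0,1} delta: 0a->1 0b->0 0c->0 1a->2 1b->1 1c->2 2a->0 2b->2 2c->1

Fold the examples into a partial DFA from state 0: repeatedly fix the first undefined (state, symbol) met by the shortest-then-alphabetical prefix, trying targets in increasing order and rejecting any under which an Accept and a Reject string meet in one state with the same remainder; add a state when all current targets are rejected. Accepting states are where Accept strings end.
a: 0a undefined. 0a->0: no, a/aa meet in 0. Open state 1: 0a->1.
b: 0b undefined. 0b->0: ok.
c: 0c undefined. 0c->0: ok.
aa: 1a undefined. 1a->0: no, bbba/aabca meet in 1. 1a->1: no, bbba/aa meet in 1. Open state 2: 1a->2.
ab: 1b undefined. 1b->0: no, abaa/aa meet in 2. 1b->1: ok.
ac: 1c undefined. 1c->0: no, bbba/acca meet in 1. 1c->1: no, bbba/bac meet in 1. 1c->2: ok.
aaa: 2a undefined. 2a->0: ok.
aab: 2b undefined. 2b->0: no, bbba/aabca meet in 1. 2b->1: no, abaa/aabca meet in 0. 2b->2: ok.
acc: 2c undefined. 2c->0: no, bbba/aabca meet in 1. 2c->1: ok.
All examples now run through 3 states with every (state, symbol) defined. Accept strings end in {0,1}, Reject strings end in {2}; accept={0,1}.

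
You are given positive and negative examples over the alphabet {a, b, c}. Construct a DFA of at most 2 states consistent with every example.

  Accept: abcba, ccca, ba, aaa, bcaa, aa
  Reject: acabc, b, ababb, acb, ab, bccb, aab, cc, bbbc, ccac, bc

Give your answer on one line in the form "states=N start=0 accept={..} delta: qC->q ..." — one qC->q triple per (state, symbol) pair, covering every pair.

states=2 start=0 accept={0} delta: 0a->0 0b->1 0c->1 1a->0 1b->1 1c->1

State merging on the prefix tree: take the shortest (then alphabetical) example prefix whose next move is undefined and point that move at state 0, else 1, else 2, ...; a target is out if some Accept/Reject pair would then sit in one state with the same input left (inseparable). If every existing state is out, open a new one.
a: 0a undefined. 0a->0: ok.
b: 0b undefined. 0b->0: no, ba/b meet in 0. Open state 1: 0b->1.
c: 0c undefined. 0c->0: no, ccca/cc meet in 0. 0c->1: ok.
ba: 1a undefined. 1a->0: ok.
bb: 1b undefined. 1b->0: no, ba/ababb meet in 0. 1b->1: ok.
bc: 1c undefined. 1c->0: no, abcba/acabc meet in 0. 1c->1: ok.
All examples now run through 2 states with every (state, symbol) defined. Accept strings end in {0}, Reject strings end in {1}; accept={0}.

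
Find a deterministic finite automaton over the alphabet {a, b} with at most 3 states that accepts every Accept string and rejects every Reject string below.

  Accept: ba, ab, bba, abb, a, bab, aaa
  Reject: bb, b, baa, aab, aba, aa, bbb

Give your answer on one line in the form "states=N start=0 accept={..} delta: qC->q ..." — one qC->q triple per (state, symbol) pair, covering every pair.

states=2 start=0 accept={1} delta: 0a->1 0b->0 1a->0 1b->1

State merging on the prefix tree: take the shortest (then alphabetical) example prefix whose next move is undefined and point that move at state 0, else 1, else 2, ...; a target is out if some Accept/Reject pair would then sit in one state with the same input left (inseparable). If every existing state is out, open a new one.
a: 0a undefined. 0a->0: no, ba/aba meet in 0 with "ba" left. Open state 1: 0a->1.
b: 0b undefined. 0b->0: ok.
aa: 1a undefined. 1a->0: ok.
ab: 1b undefined. 1b->0: no, ba/aba meet in 1. 1b->1: ok.
All examples now run through 2 states with every (state, symbol) defined. Accept strings end in {1}, Reject strings end in {0}; accept={1}.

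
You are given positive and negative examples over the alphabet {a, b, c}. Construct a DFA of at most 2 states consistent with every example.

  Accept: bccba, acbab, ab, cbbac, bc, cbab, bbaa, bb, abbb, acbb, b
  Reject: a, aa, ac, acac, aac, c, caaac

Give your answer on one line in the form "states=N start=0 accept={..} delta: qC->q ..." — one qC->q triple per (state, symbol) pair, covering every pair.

states=2 start=0 accept={1} delta: 0a->0 0b->1 0c->0 1a->1 1b->1 1c->1

Fold the examples into a partial DFA from state 0: repeatedly fix the first undefined (state, symbol) met by the shortest-then-alphabetical prefix, trying targets in increasing order and rejecting any under which an Accept and a Reject string meet in one state with the same remainder; add a state when all current targets are rejected. Accepting states are where Accept strings end.
a: 0a undefined. 0a->0: ok.
b: 0b undefined. 0b->0: no, ab/a meet in 0. Open state 1: 0b->1.
c: 0c undefined. 0c->0: ok.
bb: 1b undefined. 1b->0: no, cbbac/a meet in 0. 1b->1: ok.
bc: 1c undefined. 1c->0: no, bc/a meet in 0. 1c->1: ok.
bba: 1a undefined. 1a->0: no, bccba/a meet in 0. 1a->1: ok.
All examples now run through 2 states with every (state, symbol) defined. Accept strings end in {1}, Reject strings end in {0}; accept={1}.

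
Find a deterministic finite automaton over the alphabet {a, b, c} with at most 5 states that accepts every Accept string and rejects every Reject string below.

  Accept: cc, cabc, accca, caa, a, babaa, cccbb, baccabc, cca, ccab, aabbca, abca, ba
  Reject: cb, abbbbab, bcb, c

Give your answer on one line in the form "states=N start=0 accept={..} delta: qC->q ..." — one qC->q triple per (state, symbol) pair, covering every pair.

Fold the examples into a partial DFA from state 0: repeatedly fix the first undefined (state, symbol) met by the shortest-then-alphabetical prefix, trying targets in increasing order and rejecting any under which an Accept and a Reject string meet in one state with the same remainder; add a state when all current targets are rejected. Accepting states are where Accept strings end.
a: 0a undefined. 0a->0: ok.
b: 0b undefined. 0b->0: no, a/abbbbab meet in 0. Open state 1: 0b->1.
c: 0c undefined. 0c->0: no, cc/c meet in 0. 0c->1: ok.
ba: 1a undefined. 1a->0: ok.
bc: 1c undefined. 1c->0: no, ccab/bcb meet in 1. 1c->1: no, cc/c meet in 1. Open state 2: 1c->2.
cb: 1b undefined. 1b->0: no, caa/cb meet in 0. 1b->1: ok.
bcb: 2b undefined. 2b->0: no, caa/bcb meet in 0. 2b->1: ok.
cca: 2a undefined. 2a->0: no, ccab/cb meet in 1. 2a->1: no, cca/cb meet in 1. 2a->2: no, ccab/cb meet in 1. Open state 3: 2a->3.
ccc: 2c undefined. 2c->0: no, cccbb/cb meet in 1. 2c->1: no, cccbb/cb meet in 1. 2c->2: no, cccbb/cb meet in 1. 2c->3: ok.
ccab: 3b undefined. 3b->0: no, cccbb/cb meet in 1. 3b->1: no, cccbb/cb meet in 1. 3b->2: no, cccbb/cb meet in 1. 3b->3: ok.
accca: 3a undefined. 3a->0: ok.
baccabc: 3c undefined. 3c->0: ok.
All examples now run through 4 states with every (state, symbol) defined. Accept strings end in {0,2,3}, Reject strings end in {1}; accept={0,2,3}.

states=4 start=0 accept={0,2,3} delta: 0a->0 0b->1 0c->1 1a->0 1b->1 1c->2 2a->3 2b->1 2c->3 3a->0 3b->3 3c->0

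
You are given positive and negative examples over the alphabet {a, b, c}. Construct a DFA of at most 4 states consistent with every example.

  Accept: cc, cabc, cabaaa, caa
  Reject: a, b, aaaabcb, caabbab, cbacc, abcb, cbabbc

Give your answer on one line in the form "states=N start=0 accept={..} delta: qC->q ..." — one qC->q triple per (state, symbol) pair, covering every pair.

states=4 start=0 accept={1} delta: 0a->0 0b->0 0c->1 1a->1 1b->2 1c->1 2a->3 2b->3 2c->1 3a->1 3b->2 3c->3

Grow the machine one transition at a time. Run the examples from 0; the earliest place one falls off (shortest prefix, ties alphabetical) gets sent to the lowest-numbered state that keeps every Accept/Reject pair distinguishable — a pair clashes when both reach the same state with identical unread suffix — and to a fresh state only if none does.
a: 0a undefined. 0a->0: ok.
b: 0b undefined. 0b->0: ok.
c: 0c undefined. 0c->0: no, cc/a meet in 0. Open state 1: 0c->1.
ca: 1a undefined. 1a->0: no, cabaaa/a meet in 0. 1a->1: ok.
cb: 1b undefined. 1b->0: no, cc/cbacc meet in 1 with "c" left. 1b->1: no, cc/cbabbc meet in 1 with "c" left. Open state 2: 1b->2.
cc: 1c undefined. 1c->0: no, cc/a meet in 0. 1c->1: ok.
cba: 2a undefined. 2a->0: no, cc/cbacc meet in 1. 2a->1: no, cc/cbacc meet in 1. 2a->2: no, cabaaa/aaaabcb meet in 2. Open state 3: 2a->3.
cabc: 2c undefined. 2c->0: no, cabc/a meet in 0. 2c->1: ok.
cbab: 3b undefined. 3b->0: no, cc/cbabbc meet in 1. 3b->1: no, cc/cbabbc meet in 1. 3b->2: ok.
cbac: 3c undefined. 3c->0: no, cc/cbacc meet in 1. 3c->1: no, cc/cbacc meet in 1. 3c->2: no, cc/cbacc meet in 1. 3c->3: ok.
caabb: 2b undefined. 2b->0: no, cc/cbabbc meet in 1. 2b->1: no, cc/cbabbc meet in 1. 2b->2: no, cc/cbabbc meet in 1. 2b->3: ok.
cabaa: 3a undefined. 3a->0: no, cabaaa/a meet in 0. 3a->1: ok.
All examples now run through 4 states with every (state, symbol) defined. Accept strings end in {1}, Reject strings end in {0,2,3}; accept={1}.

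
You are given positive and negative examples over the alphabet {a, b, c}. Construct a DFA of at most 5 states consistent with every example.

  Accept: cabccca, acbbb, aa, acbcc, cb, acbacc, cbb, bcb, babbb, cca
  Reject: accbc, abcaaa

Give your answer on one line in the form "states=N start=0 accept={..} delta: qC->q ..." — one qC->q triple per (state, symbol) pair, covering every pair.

State merging on the prefix tree: take the shortest (then alphabetical) example prefix whose next move is undefined and point that move at state 0, else 1, else 2, ...; a target is out if some Accept/Reject pair would then sit in one state with the same input left (inseparable). If every existing state is out, open a new one.
a: 0a undefined. 0a->0: ok.
b: 0b undefined. 0b->0: ok.
c: 0c undefined. 0c->0: no, cabccca/accbc meet in 0. Open state 1: 0c->1.
ca: 1a undefined. 1a->0: no, aa/abcaaa meet in 0. 1a->1: ok.
cb: 1b undefined. 1b->0: ok.
cc: 1c undefined. 1c->0: no, cabccca/accbc meet in 1. 1c->1: no, cabccca/accbc meet in 1. Open state 2: 1c->2.
cca: 2a undefined. 2a->0: ok.
accb: 2b undefined. 2b->0: ok.
cabccc: 2c undefined. 2c->0: ok.
All examples now run through 3 states with every (state, symbol) defined. Accept strings end in {0,2}, Reject strings end in {1}; accept={0,2}.

states=3 start=0 accept={0,2} delta: 0a->0 0b->0 0c->1 1a->1 1b->0 1c->2 2a->0 2b->0 2c->0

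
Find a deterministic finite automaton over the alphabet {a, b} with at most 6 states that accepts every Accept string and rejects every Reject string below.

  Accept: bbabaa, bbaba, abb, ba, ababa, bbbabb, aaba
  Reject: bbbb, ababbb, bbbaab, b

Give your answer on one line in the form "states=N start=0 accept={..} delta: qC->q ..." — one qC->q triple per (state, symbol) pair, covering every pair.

states=4 start=0 accept={0,2} delta: 0a->0 0b->1 1a->0 1b->2 2a->0 2b->3 3a->0 3b->1

State merging on the prefix tree: take the shortest (then alphabetical) example prefix whose next move is undefined and point that move at state 0, else 1, else 2, ...; a target is out if some Accept/Reject pair would then sit in one state with the same input left (inseparable). If every existing state is out, open a new one.
a: 0a undefined. 0a->0: ok.
b: 0b undefined. 0b->0: no, bbabaa/bbbb meet in 0. Open state 1: 0b->1.
ba: 1a undefined. 1a->0: ok.
bb: 1b undefined. 1b->0: no, bbabaa/bbbb meet in 0. 1b->1: no, abb/bbbb meet in 1. Open state 2: 1b->2.
bba: 2a undefined. 2a->0: ok.
bbb: 2b undefined. 2b->0: no, bbabaa/ababbb meet in 0. 2b->1: no, abb/bbbb meet in 2. 2b->2: no, abb/bbbb meet in 2. Open state 3: 2b->3.
bbba: 3a undefined. 3a->0: ok.
bbbb: 3b undefined. 3b->0: no, bbabaa/bbbb meet in 0. 3b->1: ok.
All examples now run through 4 states with every (state, symbol) defined. Accept strings end in {0,2}, Reject strings end in {1,3}; accept={0,2}.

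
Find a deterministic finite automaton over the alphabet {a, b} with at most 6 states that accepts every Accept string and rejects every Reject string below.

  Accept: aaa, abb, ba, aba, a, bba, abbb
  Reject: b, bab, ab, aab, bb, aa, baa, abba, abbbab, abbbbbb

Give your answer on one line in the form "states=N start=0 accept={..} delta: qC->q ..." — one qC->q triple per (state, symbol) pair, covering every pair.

states=5 start=0 accept={1,3,4} delta: 0a->1 0b->0 1a->0 1b->2 2a->1 2b->3 3a->0 3b->4 4a->0 4b->0

Grow the machine one transition at a time. Run the examples from 0; the earliest place one falls off (shortest prefix, ties alphabetical) gets sent to the lowest-numbered state that keeps every Accept/Reject pair distinguishable — a pair clashes when both reach the same state with identical unread suffix — and to a fresh state only if none does.
a: 0a undefined. 0a->0: no, aaa/aa meet in 0. Open state 1: 0a->1.
b: 0b undefined. 0b->0: ok.
aa: 1a undefined. 1a->0: ok.
ab: 1b undefined. 1b->0: no, aaa/abba meet in 1. 1b->1: no, aaa/bab meet in 1. Open state 2: 1b->2.
aba: 2a undefined. 2a->0: no, aba/b meet in 0. 2a->1: ok.
abb: 2b undefined. 2b->0: no, aaa/abba meet in 1. 2b->1: no, aaa/abbbbbb meet in 1. 2b->2: no, aaa/abba meet in 1. Open state 3: 2b->3.
abba: 3a undefined. 3a->0: ok.
abbb: 3b undefined. 3b->0: no, abbb/b meet in 0. 3b->1: no, aaa/abbbbbb meet in 1. 3b->2: no, abb/abbbbbb meet in 3. 3b->3: no, abb/abbbbbb meet in 3. Open state 4: 3b->4.
abbba: 4a undefined. 4a->0: ok.
abbbb: 4b undefined. 4b->0: ok.
All examples now run through 5 states with every (state, symbol) defined. Accept strings end in {1,3,4}, Reject strings end in {0,2}; accept={1,3,4}.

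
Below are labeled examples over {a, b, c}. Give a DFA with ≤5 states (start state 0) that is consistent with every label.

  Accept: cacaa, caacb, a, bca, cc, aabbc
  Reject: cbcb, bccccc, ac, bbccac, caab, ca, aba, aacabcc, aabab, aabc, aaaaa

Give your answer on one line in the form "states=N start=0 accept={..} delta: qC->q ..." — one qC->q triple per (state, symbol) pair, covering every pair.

states=5 start=0 accept={1} delta: 0a->1 0b->1 0c->2 1a->2 1b->1 1c->0 2a->3 2b->3 2c->1 3a->2 3b->2 3c->4 4a->0 4b->0 4c->0

Fold the examples into a partial DFA from state 0: repeatedly fix the first undefined (state, symbol) met by the shortest-then-alphabetical prefix, trying targets in increasing order and rejecting any under which an Accept and a Reject string meet in one state with the same remainder; add a state when all current targets are rejected. Accepting states are where Accept strings end.
a: 0a undefined. 0a->0: no, a/aaaaa meet in 0. Open state 1: 0a->1.
b: 0b undefined. 0b->0: no, bca/ca meet in 0 with "ca" left. 0b->1: ok.
c: 0c undefined. 0c->0: no, a/ca meet in 1. 0c->1: no, cc/ac meet in 1 with "c" left. Open state 2: 0c->2.
aa: 1a undefined. 1a->0: no, a/aabab meet in 1. 1a->1: no, a/aaaaa meet in 1. 1a->2: ok.
ab: 1b undefined. 1b->0: no, a/aba meet in 1. 1b->1: ok.
ac: 1c undefined. 1c->0: ok.
ca: 2a undefined. 2a->0: no, cacaa/caab meet in 1. 2a->1: no, cacaa/aba meet in 2. 2a->2: no, cc/bbccac meet in 2 with "c" left. Open state 3: 2a->3.
cb: 2b undefined. 2b->0: no, a/aabab meet in 1. 2b->1: no, a/cbcb meet in 1. 2b->2: no, cc/aabc meet in 2 with "c" left. 2b->3: ok.
cc: 2c undefined. 2c->0: no, cc/bccccc meet in 0. 2c->1: ok.
caa: 3a undefined. 3a->0: no, caacb/ca meet in 3. 3a->1: no, caacb/caab meet in 1. 3a->2: ok.
cac: 3c undefined. 3c->0: no, cacaa/bccccc meet in 2. 3c->1: no, cacaa/caab meet in 3. 3c->2: no, cacaa/bccccc meet in 2. 3c->3: no, cacaa/bbccac meet in 3. Open state 4: 3c->4.
aabb: 3b undefined. 3b->0: no, aabbc/bccccc meet in 2. 3b->1: no, aabbc/ac meet in 0. 3b->2: ok.
caca: 4a undefined. 4a->0: ok.
cbcb: 4b undefined. 4b->0: ok.
aacabcc: 4c undefined. 4c->0: ok.
All examples now run through 5 states with every (state, symbol) defined. Accept strings end in {1}, Reject strings end in {0,2,3,4}; accept={1}.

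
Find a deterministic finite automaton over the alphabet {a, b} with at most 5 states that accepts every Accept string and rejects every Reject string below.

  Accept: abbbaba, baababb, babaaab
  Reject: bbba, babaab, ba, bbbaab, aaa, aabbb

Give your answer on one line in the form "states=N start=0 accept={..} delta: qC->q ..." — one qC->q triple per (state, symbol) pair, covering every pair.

Grow the machine one transition at a time. Run the examples from 0; the earliest place one falls off (shortest prefix, ties alphabetical) gets sent to the lowest-numbered state that keeps every Accept/Reject pair distinguishable — a pair clashes when both reach the same state with identical unread suffix — and to a fresh state only if none does.
a: 0a undefined. 0a->0: ok.
b: 0b undefined. 0b->0: no, abbbaba/bbba meet in 0. Open state 1: 0b->1.
ba: 1a undefined. 1a->0: no, babaaab/babaab meet in 1. 1a->1: ok.
bb: 1b undefined. 1b->0: no, abbbaba/bbbaab meet in 0. 1b->1: no, abbbaba/bbba meet in 1. Open state 2: 1b->2.
bbb: 2b undefined. 2b->0: no, abbbaba/ba meet in 1. 2b->1: ok.
baba: 2a undefined. 2a->0: no, abbbaba/aaa meet in 0. 2a->1: no, abbbaba/bbba meet in 1. 2a->2: no, abbbaba/bbbaab meet in 2. Open state 3: 2a->3.
babaa: 3a undefined. 3a->0: no, babaaab/bbba meet in 1. 3a->1: no, babaaab/babaab meet in 2. 3a->2: ok.
baabab: 3b undefined. 3b->0: no, baababb/bbba meet in 1. 3b->1: no, baababb/bbbaab meet in 2. 3b->2: no, baababb/bbba meet in 1. 3b->3: ok.
All examples now run through 4 states with every (state, symbol) defined. Accept strings end in {3}, Reject strings end in {0,1,2}; accept={3}.

states=4 start=0 accept={3} delta: 0a->0 0b->1 1a->1 1b->2 2a->3 2b->1 3a->2 3b->3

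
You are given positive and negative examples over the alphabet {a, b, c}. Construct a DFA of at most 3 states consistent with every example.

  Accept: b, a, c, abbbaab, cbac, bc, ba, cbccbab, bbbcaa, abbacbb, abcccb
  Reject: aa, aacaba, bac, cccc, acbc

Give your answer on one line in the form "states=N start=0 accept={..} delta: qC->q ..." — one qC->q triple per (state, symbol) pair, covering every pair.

Fold the examples into a partial DFA from state 0: repeatedly fix the first undefined (state, symbol) met by the shortest-then-alphabetical prefix, trying targets in increasing order and rejecting any under which an Accept and a Reject string meet in one state with the same remainder; add a state when all current targets are rejected. Accepting states are where Accept strings end.
a: 0a undefined. 0a->0: no, a/aa meet in 0. Open state 1: 0a->1.
b: 0b undefined. 0b->0: ok.
c: 0c undefined. 0c->0: no, b/cccc meet in 0. 0c->1: ok.
aa: 1a undefined. 1a->0: no, b/aa meet in 0. 1a->1: no, a/aa meet in 1. Open state 2: 1a->2.
ab: 1b undefined. 1b->0: no, cbac/bac meet in 1 with "c" left. 1b->1: ok.
ac: 1c undefined. 1c->0: no, b/bac meet in 0. 1c->1: no, a/bac meet in 1. 1c->2: ok.
aac: 2c undefined. 2c->0: no, a/cccc meet in 1. 2c->1: ok.
acb: 2b undefined. 2b->0: no, a/aacaba meet in 1. 2b->1: ok.
abbbaa: 2a undefined. 2a->0: ok.
All examples now run through 3 states with every (state, symbol) defined. Accept strings end in {0,1}, Reject strings end in {2}; accept={0,1}.

states=3 start=0 accept={0,1} delta: 0a->1 0b->0 0c->1 1a->2 1b->1 1c->2 2a->0 2b->1 2c->1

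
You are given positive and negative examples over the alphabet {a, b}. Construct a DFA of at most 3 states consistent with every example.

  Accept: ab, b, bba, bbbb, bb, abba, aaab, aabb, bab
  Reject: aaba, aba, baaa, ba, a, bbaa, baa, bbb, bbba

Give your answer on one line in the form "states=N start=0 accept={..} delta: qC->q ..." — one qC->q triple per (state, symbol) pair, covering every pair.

states=3 start=0 accept={1,2} delta: 0a->0 0b->1 1a->0 1b->2 2a->1 2b->0

Grow the machine one transition at a time. Run the examples from 0; the earliest place one falls off (shortest prefix, ties alphabetical) gets sent to the lowest-numbered state that keeps every Accept/Reject pair distinguishable — a pair clashes when both reach the same state with identical unread suffix — and to a fresh state only if none does.
a: 0a undefined. 0a->0: ok.
b: 0b undefined. 0b->0: no, ab/aaba meet in 0. Open state 1: 0b->1.
ba: 1a undefined. 1a->0: ok.
bb: 1b undefined. 1b->0: no, ab/bbb meet in 1. 1b->1: no, ab/bbb meet in 1. Open state 2: 1b->2.
bba: 2a undefined. 2a->0: no, bba/aaba meet in 0. 2a->1: ok.
bbb: 2b undefined. 2b->0: ok.
All examples now run through 3 states with every (state, symbol) defined. Accept strings end in {1,2}, Reject strings end in {0}; accept={1,2}.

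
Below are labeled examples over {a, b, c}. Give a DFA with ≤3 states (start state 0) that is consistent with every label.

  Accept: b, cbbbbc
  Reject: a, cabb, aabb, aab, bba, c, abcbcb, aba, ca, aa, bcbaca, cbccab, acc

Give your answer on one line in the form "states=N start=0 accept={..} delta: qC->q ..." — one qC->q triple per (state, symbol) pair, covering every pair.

State merging on the prefix tree: take the shortest (then alphabetical) example prefix whose next move is undefined and point that move at state 0, else 1, else 2, ...; a target is out if some Accept/Reject pair would then sit in one state with the same input left (inseparable). If every existing state is out, open a new one.
a: 0a undefined. 0a->0: no, b/aab meet in 0 with "b" left. Open state 1: 0a->1.
b: 0b undefined. 0b->0: ok.
c: 0c undefined. 0c->0: no, b/c meet in 0. 0c->1: ok.
aa: 1a undefined. 1a->0: no, b/cabb meet in 0. 1a->1: ok.
ab: 1b undefined. 1b->0: no, b/cabb meet in 0. 1b->1: ok.
ac: 1c undefined. 1c->0: ok.
All examples now run through 2 states with every (state, symbol) defined. Accept strings end in {0}, Reject strings end in {1}; accept={0}.

states=2 start=0 accept={0} delta: 0a->1 0b->0 0c->1 1a->1 1b->1 1c->0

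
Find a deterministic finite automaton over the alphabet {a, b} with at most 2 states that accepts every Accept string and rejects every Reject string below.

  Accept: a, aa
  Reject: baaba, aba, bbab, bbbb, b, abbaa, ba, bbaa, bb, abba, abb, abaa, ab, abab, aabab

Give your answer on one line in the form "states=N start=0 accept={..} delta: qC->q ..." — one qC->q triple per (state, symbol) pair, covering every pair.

states=2 start=0 accept={0} delta: 0a->0 0b->1 1a->1 1b->1

Fold the examples into a partial DFA from state 0: repeatedly fix the first undefined (state, symbol) met by the shortest-then-alphabetical prefix, trying targets in increasing order and rejecting any under which an Accept and a Reject string meet in one state with the same remainder; add a state when all current targets are rejected. Accepting states are where Accept strings end.
a: 0a undefined. 0a->0: ok.
b: 0b undefined. 0b->0: no, a/baaba meet in 0. Open state 1: 0b->1.
ba: 1a undefined. 1a->0: no, a/baaba meet in 0. 1a->1: ok.
bb: 1b undefined. 1b->0: no, a/baaba meet in 0. 1b->1: ok.
All examples now run through 2 states with every (state, symbol) defined. Accept strings end in {0}, Reject strings end in {1}; accept={0}.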